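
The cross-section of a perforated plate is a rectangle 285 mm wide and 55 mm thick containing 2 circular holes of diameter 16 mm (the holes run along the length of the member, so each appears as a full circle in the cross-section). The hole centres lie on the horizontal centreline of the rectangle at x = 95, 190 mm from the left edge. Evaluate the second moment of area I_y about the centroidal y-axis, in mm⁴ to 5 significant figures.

I_y ≈ 1.0519 × 10⁸ mm⁴

Split into non-overlapping primitives; take the origin at the lower-left of the bounding box.
Plate: 285 × 55, A = 15 675 mm², x = 142.5 mm, Ī = 106 100 156 mm⁴.
Hole 1 (subtracted): ⌀16, A = 201.0619 mm², x = 95 mm, Ī = 3216.991 mm⁴.
Hole 2 (subtracted): ⌀16, A = 201.0619 mm², x = 190 mm, Ī = 3216.991 mm⁴.
By symmetry the centroid is at mid-width, x̄ = 142.5 mm.
Transfer each piece to the centroidal y-axis using Ī + A·d² with d = x − 142.5:
  plate: d = 0 mm → contributes +106 100 156 mm⁴
  hole 1: d = -47.5 mm → contributes −456 863 mm⁴
  hole 2: d = 47.5 mm → contributes −456 863 mm⁴
Total I = 105 186 430 mm⁴.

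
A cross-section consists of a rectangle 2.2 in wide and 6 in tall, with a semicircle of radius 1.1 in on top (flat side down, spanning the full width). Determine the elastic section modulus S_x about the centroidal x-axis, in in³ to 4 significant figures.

Decompose the section into non-overlapping parts with the origin at the bottom-left of its bounding rectangle.
Rectangular body: 2.2 × 6, A = 13.2 in², y = 3 in, Ī = 39.6 in⁴.
Semicircular cap: semicircle r = 1.1, A = 1.90066 in², y = 6.46685 in, Ī = 0.160695 in⁴.
Centroid: ȳ = ΣA·y / ΣA = 3.43636 in.
Transfer each piece to the centroidal x-axis using Ī + A·d² with d = y − 3.43636:
  rectangular body: d = -0.43636 in → contributes +42.1134 in⁴
  semicircular cap: d = 3.03049 in → contributes +17.6162 in⁴
Total I = 59.7296 in⁴.
Extreme fibre distance c = 3.66364 in; S = I/c = 16.3033 in³.

S_x ≈ 16.30 in³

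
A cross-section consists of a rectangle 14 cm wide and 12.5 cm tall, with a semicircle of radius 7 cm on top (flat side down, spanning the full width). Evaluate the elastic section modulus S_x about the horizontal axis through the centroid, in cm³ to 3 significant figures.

S_x ≈ 679 cm³

Break the section into simple shapes (no overlaps), measuring from the bottom-left corner of the bounding box.
Rectangular body: 14 × 12.5, A = 175 cm², y = 6.25 cm, Ī = 2278.6 cm⁴.
Semicircular cap: semicircle r = 7, A = 76.969 cm², y = 15.471 cm, Ī = 263.53 cm⁴.
Centroid: ȳ = ΣA·y / ΣA = 9.0667 cm.
Transfer each piece to the horizontal axis through the centroid using Ī + A·d² with d = y − 9.0667:
  rectangular body: d = -2.8167 cm → contributes +3667.1 cm⁴
  semicircular cap: d = 6.4042 cm → contributes +3420.3 cm⁴
Total I = 7087.4 cm⁴.
Extreme fibre distance c = 10.433 cm; S = I/c = 679.3 cm³.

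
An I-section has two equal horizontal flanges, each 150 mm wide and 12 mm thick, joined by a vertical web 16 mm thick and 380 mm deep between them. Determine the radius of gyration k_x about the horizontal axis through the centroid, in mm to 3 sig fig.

k_x ≈ 148 mm

Decompose the section into non-overlapping parts with the origin at the bottom-left of its bounding rectangle.
Bottom flange: 150 × 12, A = 1 800 mm², y = 6 mm, Ī = 21 600 mm⁴.
Web: 16 × 380, A = 6 080 mm², y = 202 mm, Ī = 73 162 667 mm⁴.
Top flange: 150 × 12, A = 1 800 mm², y = 398 mm, Ī = 21 600 mm⁴.
By symmetry the centroid is at mid-height, ȳ = 202 mm.
Transfer each piece to the horizontal axis through the centroid using Ī + A·d² with d = y − 202:
  bottom flange: d = -196 mm → contributes +69 170 400 mm⁴
  web: d = 0 mm → contributes +73 162 667 mm⁴
  top flange: d = 196 mm → contributes +69 170 400 mm⁴
Total I = 211 503 467 mm⁴.
Radius of gyration: k = √(I/A) = √(211 503 467 / 9 680) = 147.82 mm.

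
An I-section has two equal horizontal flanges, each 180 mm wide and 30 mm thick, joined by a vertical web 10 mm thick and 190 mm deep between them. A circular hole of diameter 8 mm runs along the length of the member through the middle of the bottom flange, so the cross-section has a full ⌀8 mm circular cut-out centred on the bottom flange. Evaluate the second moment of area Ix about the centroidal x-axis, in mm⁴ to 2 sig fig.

Split into non-overlapping primitives; take the origin at the lower-left of the bounding box.
Bottom flange: 180 × 30, A = 5 400 mm², y = 15 mm, Ī = 405 000 mm⁴.
Web: 10 × 190, A = 1 900 mm², y = 125 mm, Ī = 5 715 833 mm⁴.
Top flange: 180 × 30, A = 5 400 mm², y = 235 mm, Ī = 405 000 mm⁴.
Hole (subtracted): ⌀8, A = 50.27 mm², y = 15 mm, Ī = 201.1 mm⁴.
Centroid: ȳ = ΣA·y / ΣA = 125.4 mm.
Transfer each piece to the centroidal x-axis using Ī + A·d² with d = y − 125.4:
  bottom flange: d = -110.4 mm → contributes +66 265 307 mm⁴
  web: d = -0.4371 mm → contributes +5 716 196 mm⁴
  top flange: d = 109.6 mm → contributes +65 226 757 mm⁴
  hole: d = -110.4 mm → contributes −613 257 mm⁴
Total I = 136 595 003 mm⁴.

Ix ≈ 1.4 × 10⁸ mm⁴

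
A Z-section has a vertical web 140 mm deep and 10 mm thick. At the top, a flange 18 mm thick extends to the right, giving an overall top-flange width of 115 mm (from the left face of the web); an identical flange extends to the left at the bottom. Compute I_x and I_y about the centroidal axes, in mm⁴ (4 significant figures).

I_x ≈ 1.645 × 10⁷ mm⁴, I_y ≈ 1.598 × 10⁷ mm⁴

Decompose the section into non-overlapping parts with the origin at the bottom-left of its bounding rectangle.
Web: 10 × 140, A = 1 400 mm², y = 70 mm, Ī = 2 286 667 mm⁴.
Top flange (beyond web): 105 × 18, A = 1 890 mm², y = 131 mm, Ī = 51 030 mm⁴.
Bottom flange (beyond web): 105 × 18, A = 1 890 mm², y = 9 mm, Ī = 51 030 mm⁴.
Centroid: ȳ = ΣA·y / ΣA = 70 mm.
Transfer each piece to the centroidal x-axis using Ī + A·d² with d = y − 70:
  web: d = 0 mm → contributes +2 286 667 mm⁴
  top flange (beyond web): d = 61 mm → contributes +7 083 720 mm⁴
  bottom flange (beyond web): d = -61 mm → contributes +7 083 720 mm⁴
Total I = 16 454 107 mm⁴.
For the y-axis: x̄ = 110 mm.
Repeating about the centroidal y-axis gives I_y = 15 982 167 mm⁴.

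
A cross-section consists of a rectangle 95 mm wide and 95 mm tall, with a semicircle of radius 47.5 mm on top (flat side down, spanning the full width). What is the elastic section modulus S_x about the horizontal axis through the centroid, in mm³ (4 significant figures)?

Treat the section as a set of non-overlapping primitives; coordinates are from the bounding-box lower-left.
Rectangular body: 95 × 95, A = 9 025 mm², y = 47.5 mm, Ī = 6 787 552 mm⁴.
Semicircular cap: semicircle r = 47.5, A = 3544.11 mm², y = 115.16 mm, Ī = 558 736 mm⁴.
Centroid: ȳ = ΣA·y / ΣA = 66.578 mm.
Transfer each piece to the horizontal axis through the centroid using Ī + A·d² with d = y − 66.578:
  rectangular body: d = -19.078 mm → contributes +10 072 372 mm⁴
  semicircular cap: d = 48.5817 mm → contributes +8 923 462 mm⁴
Total I = 18 995 834 mm⁴.
Extreme fibre distance c = 75.922 mm; S = I/c = 250 202 mm³.

S_x ≈ 2.502 × 10⁵ mm³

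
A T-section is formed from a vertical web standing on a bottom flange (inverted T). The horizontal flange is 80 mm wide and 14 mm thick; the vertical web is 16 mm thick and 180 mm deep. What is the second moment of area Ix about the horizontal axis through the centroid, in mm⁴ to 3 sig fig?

Ix ≈ 1.54 × 10⁷ mm⁴

Treat the section as a set of non-overlapping primitives; coordinates are from the bounding-box lower-left.
Flange: 80 × 14, A = 1 120 mm², y = 7 mm, Ī = 18 293 mm⁴.
Web: 16 × 180, A = 2 880 mm², y = 104 mm, Ī = 7 776 000 mm⁴.
Centroid: ȳ = ΣA·y / ΣA = 76.84 mm.
Transfer each piece to the horizontal axis through the centroid using Ī + A·d² with d = y − 76.84:
  flange: d = -69.84 mm → contributes +5 481 234 mm⁴
  web: d = 27.16 mm → contributes +9 900 477 mm⁴
Total I = 15 381 711 mm⁴.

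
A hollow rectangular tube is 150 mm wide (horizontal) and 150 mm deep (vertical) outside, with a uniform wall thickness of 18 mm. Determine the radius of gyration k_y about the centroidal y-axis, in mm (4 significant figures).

Break the section into simple shapes (no overlaps), measuring from the bottom-left corner of the bounding box.
Outer rectangle: 150 × 150, A = 22 500 mm², x = 75 mm, Ī = 42 187 500 mm⁴.
Inner void (subtracted): 114 × 114, A = 12 996 mm², x = 75 mm, Ī = 14 074 668 mm⁴.
By symmetry the centroid is at mid-width, x̄ = 75 mm.
All pieces are centred on the centroidal y-axis, so I = ΣĪ (holes subtracted) = 28 112 832 mm⁴.
Radius of gyration: k = √(I/A) = √(28 112 832 / 9 504) = 54.3875 mm.

k_y ≈ 54.39 mm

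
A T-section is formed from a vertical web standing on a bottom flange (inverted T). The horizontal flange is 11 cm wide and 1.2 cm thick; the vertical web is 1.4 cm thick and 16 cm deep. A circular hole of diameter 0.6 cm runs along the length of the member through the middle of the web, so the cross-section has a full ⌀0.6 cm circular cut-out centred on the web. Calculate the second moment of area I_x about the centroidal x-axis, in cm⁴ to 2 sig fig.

Break the section into simple shapes (no overlaps), measuring from the bottom-left corner of the bounding box.
Flange: 11 × 1.2, A = 13.2 cm², y = 0.6 cm, Ī = 1.584 cm⁴.
Web: 1.4 × 16, A = 22.4 cm², y = 9.2 cm, Ī = 477.9 cm⁴.
Hole (subtracted): ⌀0.6, A = 0.2827 cm², y = 9.2 cm, Ī = 0.006362 cm⁴.
Centroid: ȳ = ΣA·y / ΣA = 5.986 cm.
Transfer each piece to the centroidal x-axis using Ī + A·d² with d = y − 5.986:
  flange: d = -5.386 cm → contributes +384.5 cm⁴
  web: d = 3.214 cm → contributes +709.3 cm⁴
  hole: d = 3.214 cm → contributes −2.928 cm⁴
Total I = 1 091 cm⁴.

I_x ≈ 1100 cm⁴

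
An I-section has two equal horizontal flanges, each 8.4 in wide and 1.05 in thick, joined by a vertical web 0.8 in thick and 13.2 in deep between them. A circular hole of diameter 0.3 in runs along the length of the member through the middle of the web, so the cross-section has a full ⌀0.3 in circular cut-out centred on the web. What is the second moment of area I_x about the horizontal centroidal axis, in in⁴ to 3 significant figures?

I_x ≈ 1050 in⁴

Treat the section as a set of non-overlapping primitives; coordinates are from the bounding-box lower-left.
Bottom flange: 8.4 × 1.05, A = 8.82 in², y = 0.525 in, Ī = 0.81034 in⁴.
Web: 0.8 × 13.2, A = 10.56 in², y = 7.65 in, Ī = 153.33 in⁴.
Top flange: 8.4 × 1.05, A = 8.82 in², y = 14.775 in, Ī = 0.81034 in⁴.
Hole (subtracted): ⌀0.3, A = 0.070686 in², y = 7.65 in, Ī = 0.00039761 in⁴.
By symmetry the centroid is at mid-height, ȳ = 7.65 in.
Transfer each piece to the horizontal centroidal axis using Ī + A·d² with d = y − 7.65:
  bottom flange: d = -7.125 in → contributes +448.56 in⁴
  web: d = 0 in → contributes +153.33 in⁴
  top flange: d = 7.125 in → contributes +448.56 in⁴
  hole: d = 0 in → contributes −0.00039761 in⁴
Total I = 1050.5 in⁴.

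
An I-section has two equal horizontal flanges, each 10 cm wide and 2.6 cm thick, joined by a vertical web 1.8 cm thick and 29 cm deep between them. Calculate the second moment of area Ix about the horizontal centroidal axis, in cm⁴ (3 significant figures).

Decompose the section into non-overlapping parts with the origin at the bottom-left of its bounding rectangle.
Bottom flange: 10 × 2.6, A = 26 cm², y = 1.3 cm, Ī = 14.647 cm⁴.
Web: 1.8 × 29, A = 52.2 cm², y = 17.1 cm, Ī = 3658.4 cm⁴.
Top flange: 10 × 2.6, A = 26 cm², y = 32.9 cm, Ī = 14.647 cm⁴.
By symmetry the centroid is at mid-height, ȳ = 17.1 cm.
Transfer each piece to the horizontal centroidal axis using Ī + A·d² with d = y − 17.1:
  bottom flange: d = -15.8 cm → contributes +6505.3 cm⁴
  web: d = 0 cm → contributes +3658.4 cm⁴
  top flange: d = 15.8 cm → contributes +6505.3 cm⁴
Total I = 16 669 cm⁴.

Ix ≈ 1.67 × 10⁴ cm⁴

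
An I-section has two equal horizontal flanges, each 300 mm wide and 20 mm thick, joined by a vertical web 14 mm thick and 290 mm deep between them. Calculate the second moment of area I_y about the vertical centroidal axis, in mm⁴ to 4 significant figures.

I_y ≈ 9.007 × 10⁷ mm⁴

Decompose the section into non-overlapping parts with the origin at the bottom-left of its bounding rectangle.
Bottom flange: 300 × 20, A = 6 000 mm², x = 150 mm, Ī = 45 000 000 mm⁴.
Web: 14 × 290, A = 4 060 mm², x = 150 mm, Ī = 66313.3 mm⁴.
Top flange: 300 × 20, A = 6 000 mm², x = 150 mm, Ī = 45 000 000 mm⁴.
By symmetry the centroid is at mid-width, x̄ = 150 mm.
All pieces are centred on the vertical centroidal axis, so I = ΣĪ = 90 066 313 mm⁴.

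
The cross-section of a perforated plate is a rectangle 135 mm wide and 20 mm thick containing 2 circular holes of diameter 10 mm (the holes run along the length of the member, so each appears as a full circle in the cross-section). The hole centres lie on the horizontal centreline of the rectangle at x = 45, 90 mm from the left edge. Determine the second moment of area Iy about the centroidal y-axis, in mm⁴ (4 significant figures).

Break the section into simple shapes (no overlaps), measuring from the bottom-left corner of the bounding box.
Plate: 135 × 20, A = 2 700 mm², x = 67.5 mm, Ī = 4 100 625 mm⁴.
Hole 1 (subtracted): ⌀10, A = 78.5398 mm², x = 45 mm, Ī = 490.874 mm⁴.
Hole 2 (subtracted): ⌀10, A = 78.5398 mm², x = 90 mm, Ī = 490.874 mm⁴.
By symmetry the centroid is at mid-width, x̄ = 67.5 mm.
Transfer each piece to the centroidal y-axis using Ī + A·d² with d = x − 67.5:
  plate: d = 0 mm → contributes +4 100 625 mm⁴
  hole 1: d = -22.5 mm → contributes −40251.7 mm⁴
  hole 2: d = 22.5 mm → contributes −40251.7 mm⁴
Total I = 4 020 122 mm⁴.

Iy ≈ 4.020 × 10⁶ mm⁴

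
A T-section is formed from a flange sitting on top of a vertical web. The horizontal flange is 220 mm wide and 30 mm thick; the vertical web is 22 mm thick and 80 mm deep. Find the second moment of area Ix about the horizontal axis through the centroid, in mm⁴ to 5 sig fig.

Treat the section as a set of non-overlapping primitives; coordinates are from the bounding-box lower-left.
Flange: 220 × 30, A = 6 600 mm², y = 95 mm, Ī = 495 000 mm⁴.
Web: 22 × 80, A = 1 760 mm², y = 40 mm, Ī = 938666.7 mm⁴.
Centroid: ȳ = ΣA·y / ΣA = 83.42105 mm.
Transfer each piece to the horizontal axis through the centroid using Ī + A·d² with d = y − 83.42105:
  flange: d = 11.57895 mm → contributes +1 379 875 mm⁴
  web: d = -43.42105 mm → contributes +4 256 949 mm⁴
Total I = 5 636 825 mm⁴.

Ix ≈ 5.6368 × 10⁶ mm⁴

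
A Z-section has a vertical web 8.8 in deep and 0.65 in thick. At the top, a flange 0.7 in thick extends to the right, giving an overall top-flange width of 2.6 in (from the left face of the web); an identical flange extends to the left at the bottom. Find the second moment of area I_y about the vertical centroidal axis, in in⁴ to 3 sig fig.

Split into non-overlapping primitives; take the origin at the lower-left of the bounding box.
Web: 0.65 × 8.8, A = 5.72 in², x = 2.275 in, Ī = 0.20139 in⁴.
Top flange (beyond web): 1.95 × 0.7, A = 1.365 in², x = 3.575 in, Ī = 0.43253 in⁴.
Bottom flange (beyond web): 1.95 × 0.7, A = 1.365 in², x = 0.975 in, Ī = 0.43253 in⁴.
Centroid: x̄ = ΣA·x / ΣA = 2.275 in.
Transfer each piece to the vertical centroidal axis using Ī + A·d² with d = x − 2.275:
  web: d = 0 in → contributes +0.20139 in⁴
  top flange (beyond web): d = 1.3 in → contributes +2.7394 in⁴
  bottom flange (beyond web): d = -1.3 in → contributes +2.7394 in⁴
Total I = 5.6802 in⁴.

I_y ≈ 5.68 in⁴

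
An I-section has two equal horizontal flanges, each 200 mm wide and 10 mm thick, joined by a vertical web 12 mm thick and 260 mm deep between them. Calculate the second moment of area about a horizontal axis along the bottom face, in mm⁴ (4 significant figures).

Treat the section as a set of non-overlapping primitives; coordinates are from the bounding-box lower-left.
Bottom flange: 200 × 10, A = 2 000 mm², y = 5 mm, Ī = 16666.7 mm⁴.
Web: 12 × 260, A = 3 120 mm², y = 140 mm, Ī = 17 576 000 mm⁴.
Top flange: 200 × 10, A = 2 000 mm², y = 275 mm, Ī = 16666.7 mm⁴.
Transfer each piece to the base of the section using Ī + A·d² with d = y − 0:
  bottom flange: d = 5 mm → contributes +66666.7 mm⁴
  web: d = 140 mm → contributes +78 728 000 mm⁴
  top flange: d = 275 mm → contributes +151 266 667 mm⁴
Total I = 230 061 333 mm⁴.

I_base ≈ 2.301 × 10⁸ mm⁴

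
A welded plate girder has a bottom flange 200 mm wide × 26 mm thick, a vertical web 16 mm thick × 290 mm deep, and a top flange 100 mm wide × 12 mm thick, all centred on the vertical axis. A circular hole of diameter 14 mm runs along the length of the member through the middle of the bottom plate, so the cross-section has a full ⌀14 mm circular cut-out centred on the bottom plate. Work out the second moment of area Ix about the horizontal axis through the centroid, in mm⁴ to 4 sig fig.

Split into non-overlapping primitives; take the origin at the lower-left of the bounding box.
Bottom plate: 200 × 26, A = 5 200 mm², y = 13 mm, Ī = 292 933 mm⁴.
Web plate: 16 × 290, A = 4 640 mm², y = 171 mm, Ī = 32 518 667 mm⁴.
Top plate: 100 × 12, A = 1 200 mm², y = 322 mm, Ī = 14 400 mm⁴.
Hole (subtracted): ⌀14, A = 153.938 mm², y = 13 mm, Ī = 1885.74 mm⁴.
Centroid: ȳ = ΣA·y / ΣA = 114.407 mm.
Transfer each piece to the horizontal axis through the centroid using Ī + A·d² with d = y − 114.407:
  bottom plate: d = -101.407 mm → contributes +53 766 228 mm⁴
  web plate: d = 56.5933 mm → contributes +47 379 648 mm⁴
  top plate: d = 207.593 mm → contributes +51 728 356 mm⁴
  hole: d = -101.407 mm → contributes −1 584 881 mm⁴
Total I = 151 289 351 mm⁴.

Ix ≈ 1.513 × 10⁸ mm⁴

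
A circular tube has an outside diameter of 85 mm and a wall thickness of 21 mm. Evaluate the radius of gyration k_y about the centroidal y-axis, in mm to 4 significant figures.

k_y ≈ 23.81 mm

Break the section into simple shapes (no overlaps), measuring from the bottom-left corner of the bounding box.
Outer circle: ⌀85, A = 5674.5 mm², x = 42.5 mm, Ī = 2 562 392 mm⁴.
Bore (subtracted): ⌀43, A = 1452.2 mm², x = 42.5 mm, Ī = 167 820 mm⁴.
By symmetry the centroid is at mid-width, x̄ = 42.5 mm.
All pieces are centred on the centroidal y-axis, so I = ΣĪ (holes subtracted) = 2 394 572 mm⁴.
Radius of gyration: k = √(I/A) = √(2 394 572 / 4222.3) = 23.8144 mm.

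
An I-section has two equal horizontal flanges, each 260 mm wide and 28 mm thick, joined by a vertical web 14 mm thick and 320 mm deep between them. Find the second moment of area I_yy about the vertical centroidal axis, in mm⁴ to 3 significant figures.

Split into non-overlapping primitives; take the origin at the lower-left of the bounding box.
Bottom flange: 260 × 28, A = 7 280 mm², x = 130 mm, Ī = 41 010 667 mm⁴.
Web: 14 × 320, A = 4 480 mm², x = 130 mm, Ī = 73 173 mm⁴.
Top flange: 260 × 28, A = 7 280 mm², x = 130 mm, Ī = 41 010 667 mm⁴.
By symmetry the centroid is at mid-width, x̄ = 130 mm.
All pieces are centred on the vertical centroidal axis, so I = ΣĪ = 82 094 507 mm⁴.

I_yy ≈ 8.21 × 10⁷ mm⁴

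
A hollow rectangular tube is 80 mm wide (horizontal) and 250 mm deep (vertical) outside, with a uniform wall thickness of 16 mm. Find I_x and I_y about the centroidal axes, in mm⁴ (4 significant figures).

Treat the section as a set of non-overlapping primitives; coordinates are from the bounding-box lower-left.
Outer rectangle: 80 × 250, A = 20 000 mm², y = 125 mm, Ī = 104 166 667 mm⁴.
Inner void (subtracted): 48 × 218, A = 10 464 mm², y = 125 mm, Ī = 41 440 928 mm⁴.
By symmetry the centroid is at mid-height, ȳ = 125 mm.
All pieces are centred on the centroidal x-axis, so I = ΣĪ (holes subtracted) = 62 725 739 mm⁴.
Repeating about the centroidal y-axis gives I_y = 8 657 579 mm⁴.

I_x ≈ 6.273 × 10⁷ mm⁴, I_y ≈ 8.658 × 10⁶ mm⁴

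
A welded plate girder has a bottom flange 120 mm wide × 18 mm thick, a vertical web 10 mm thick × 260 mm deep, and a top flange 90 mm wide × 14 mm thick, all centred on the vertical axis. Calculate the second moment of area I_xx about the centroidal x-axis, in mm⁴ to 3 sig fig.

Split into non-overlapping primitives; take the origin at the lower-left of the bounding box.
Bottom plate: 120 × 18, A = 2 160 mm², y = 9 mm, Ī = 58 320 mm⁴.
Web plate: 10 × 260, A = 2 600 mm², y = 148 mm, Ī = 14 646 667 mm⁴.
Top plate: 90 × 14, A = 1 260 mm², y = 285 mm, Ī = 20 580 mm⁴.
Centroid: ȳ = ΣA·y / ΣA = 126.8 mm.
Transfer each piece to the centroidal x-axis using Ī + A·d² with d = y − 126.8:
  bottom plate: d = -117.8 mm → contributes +30 032 633 mm⁴
  web plate: d = 21.199 mm → contributes +15 815 137 mm⁴
  top plate: d = 158.2 mm → contributes +31 554 638 mm⁴
Total I = 77 402 407 mm⁴.

I_xx ≈ 7.74 × 10⁷ mm⁴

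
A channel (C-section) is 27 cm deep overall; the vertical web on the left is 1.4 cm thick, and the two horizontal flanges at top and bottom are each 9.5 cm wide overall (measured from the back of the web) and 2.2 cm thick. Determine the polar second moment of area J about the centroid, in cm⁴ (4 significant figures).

J ≈ 8406 cm⁴

Decompose the section into non-overlapping parts with the origin at the bottom-left of its bounding rectangle.
Web: 1.4 × 27, A = 37.8 cm², y = 13.5 cm, Ī = 2296.35 cm⁴.
Top flange (beyond web): 8.1 × 2.2, A = 17.82 cm², y = 25.9 cm, Ī = 7.1874 cm⁴.
Bottom flange (beyond web): 8.1 × 2.2, A = 17.82 cm², y = 1.1 cm, Ī = 7.1874 cm⁴.
By symmetry the centroid is at mid-height, ȳ = 13.5 cm.
Transfer each piece to the centroidal x-axis using Ī + A·d² with d = y − 13.5:
  web: d = 0 cm → contributes +2296.35 cm⁴
  top flange (beyond web): d = 12.4 cm → contributes +2747.19 cm⁴
  bottom flange (beyond web): d = -12.4 cm → contributes +2747.19 cm⁴
Total I = 7790.73 cm⁴.
For the y-axis: x̄ = 3.00515 cm.
Repeating about the centroidal y-axis gives I_y = 614.925 cm⁴.
Polar second moment: J = I_x + I_y = 8405.66 cm⁴.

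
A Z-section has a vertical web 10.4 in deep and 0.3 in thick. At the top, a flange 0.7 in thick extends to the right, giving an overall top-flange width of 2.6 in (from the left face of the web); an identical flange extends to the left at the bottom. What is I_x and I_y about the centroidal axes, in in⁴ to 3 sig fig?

I_x ≈ 104 in⁴, I_y ≈ 6.88 in⁴

Treat the section as a set of non-overlapping primitives; coordinates are from the bounding-box lower-left.
Web: 0.3 × 10.4, A = 3.12 in², y = 5.2 in, Ī = 28.122 in⁴.
Top flange (beyond web): 2.3 × 0.7, A = 1.61 in², y = 10.05 in, Ī = 0.065742 in⁴.
Bottom flange (beyond web): 2.3 × 0.7, A = 1.61 in², y = 0.35 in, Ī = 0.065742 in⁴.
Centroid: ȳ = ΣA·y / ΣA = 5.2 in.
Transfer each piece to the centroidal x-axis using Ī + A·d² with d = y − 5.2:
  web: d = 0 in → contributes +28.122 in⁴
  top flange (beyond web): d = 4.85 in → contributes +37.937 in⁴
  bottom flange (beyond web): d = -4.85 in → contributes +37.937 in⁴
Total I = 104 in⁴.
For the y-axis: x̄ = 2.45 in.
Repeating about the centroidal y-axis gives I_y = 6.8847 in⁴.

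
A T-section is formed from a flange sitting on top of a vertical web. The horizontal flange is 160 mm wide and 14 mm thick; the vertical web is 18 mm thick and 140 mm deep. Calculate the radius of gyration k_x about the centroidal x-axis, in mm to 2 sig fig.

k_x ≈ 48 mm

Break the section into simple shapes (no overlaps), measuring from the bottom-left corner of the bounding box.
Flange: 160 × 14, A = 2 240 mm², y = 147 mm, Ī = 36 587 mm⁴.
Web: 18 × 140, A = 2 520 mm², y = 70 mm, Ī = 4 116 000 mm⁴.
Centroid: ȳ = ΣA·y / ΣA = 106.2 mm.
Transfer each piece to the centroidal x-axis using Ī + A·d² with d = y − 106.2:
  flange: d = 40.76 mm → contributes +3 758 932 mm⁴
  web: d = -36.24 mm → contributes +7 424 751 mm⁴
Total I = 11 183 683 mm⁴.
Radius of gyration: k = √(I/A) = √(11 183 683 / 4 760) = 48.47 mm.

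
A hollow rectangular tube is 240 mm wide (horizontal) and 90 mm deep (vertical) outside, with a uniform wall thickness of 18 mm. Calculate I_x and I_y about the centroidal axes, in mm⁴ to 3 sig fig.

Treat the section as a set of non-overlapping primitives; coordinates are from the bounding-box lower-left.
Outer rectangle: 240 × 90, A = 21 600 mm², y = 45 mm, Ī = 14 580 000 mm⁴.
Inner void (subtracted): 204 × 54, A = 11 016 mm², y = 45 mm, Ī = 2 676 888 mm⁴.
By symmetry the centroid is at mid-height, ȳ = 45 mm.
All pieces are centred on the centroidal x-axis, so I = ΣĪ (holes subtracted) = 11 903 112 mm⁴.
Repeating about the centroidal y-axis gives I_y = 65 476 512 mm⁴.

I_x ≈ 1.19 × 10⁷ mm⁴, I_y ≈ 6.55 × 10⁷ mm⁴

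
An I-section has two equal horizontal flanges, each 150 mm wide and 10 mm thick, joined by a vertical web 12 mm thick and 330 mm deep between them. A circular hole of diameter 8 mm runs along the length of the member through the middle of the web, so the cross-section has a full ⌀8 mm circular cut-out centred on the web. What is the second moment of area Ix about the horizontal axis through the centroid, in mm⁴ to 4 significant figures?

Ix ≈ 1.227 × 10⁸ mm⁴

Treat the section as a set of non-overlapping primitives; coordinates are from the bounding-box lower-left.
Bottom flange: 150 × 10, A = 1 500 mm², y = 5 mm, Ī = 12 500 mm⁴.
Web: 12 × 330, A = 3 960 mm², y = 175 mm, Ī = 35 937 000 mm⁴.
Top flange: 150 × 10, A = 1 500 mm², y = 345 mm, Ī = 12 500 mm⁴.
Hole (subtracted): ⌀8, A = 50.2655 mm², y = 175 mm, Ī = 201.062 mm⁴.
By symmetry the centroid is at mid-height, ȳ = 175 mm.
Transfer each piece to the horizontal axis through the centroid using Ī + A·d² with d = y − 175:
  bottom flange: d = -170 mm → contributes +43 362 500 mm⁴
  web: d = 0 mm → contributes +35 937 000 mm⁴
  top flange: d = 170 mm → contributes +43 362 500 mm⁴
  hole: d = 0 mm → contributes −201.062 mm⁴
Total I = 122 661 799 mm⁴.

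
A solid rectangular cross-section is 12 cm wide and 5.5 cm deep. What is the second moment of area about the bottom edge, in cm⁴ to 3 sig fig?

The section: 12 × 5.5, A = 66 cm², y = 2.75 cm, Ī = 166.38 cm⁴.
Transfer it to the bottom edge using Ī + A·d² with d = y − 0:
  the section: d = 2.75 cm → contributes +665.5 cm⁴
Total I = 665.5 cm⁴.

I_base ≈ 666 cm⁴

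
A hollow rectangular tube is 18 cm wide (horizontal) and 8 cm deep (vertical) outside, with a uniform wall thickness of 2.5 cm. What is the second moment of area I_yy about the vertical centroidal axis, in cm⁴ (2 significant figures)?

Break the section into simple shapes (no overlaps), measuring from the bottom-left corner of the bounding box.
Outer rectangle: 18 × 8, A = 144 cm², x = 9 cm, Ī = 3 888 cm⁴.
Inner void (subtracted): 13 × 3, A = 39 cm², x = 9 cm, Ī = 549.3 cm⁴.
By symmetry the centroid is at mid-width, x̄ = 9 cm.
All pieces are centred on the vertical centroidal axis, so I = ΣĪ (holes subtracted) = 3 339 cm⁴.

I_yy ≈ 3300 cm⁴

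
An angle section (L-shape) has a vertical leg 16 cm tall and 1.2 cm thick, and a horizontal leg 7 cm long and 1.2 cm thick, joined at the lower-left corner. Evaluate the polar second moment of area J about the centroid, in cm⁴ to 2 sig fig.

J ≈ 770 cm⁴

Treat the section as a set of non-overlapping primitives; coordinates are from the bounding-box lower-left.
Vertical leg: 1.2 × 16, A = 19.2 cm², y = 8 cm, Ī = 409.6 cm⁴.
Horizontal leg (remainder): 5.8 × 1.2, A = 6.96 cm², y = 0.6 cm, Ī = 0.8352 cm⁴.
Centroid: ȳ = ΣA·y / ΣA = 6.031 cm.
Transfer each piece to the centroidal x-axis using Ī + A·d² with d = y − 6.031:
  vertical leg: d = 1.969 cm → contributes +484 cm⁴
  horizontal leg (remainder): d = -5.431 cm → contributes +206.1 cm⁴
Total I = 690.2 cm⁴.
For the y-axis: x̄ = 1.531 cm.
Repeating about the centroidal y-axis gives I_y = 84.39 cm⁴.
Polar second moment: J = I_x + I_y = 774.6 cm⁴.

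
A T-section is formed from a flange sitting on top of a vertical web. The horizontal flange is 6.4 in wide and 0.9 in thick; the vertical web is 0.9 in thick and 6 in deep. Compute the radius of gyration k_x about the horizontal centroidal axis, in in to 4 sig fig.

k_x ≈ 2.112 in

Split into non-overlapping primitives; take the origin at the lower-left of the bounding box.
Flange: 6.4 × 0.9, A = 5.76 in², y = 6.45 in, Ī = 0.3888 in⁴.
Web: 0.9 × 6, A = 5.4 in², y = 3 in, Ī = 16.2 in⁴.
Centroid: ȳ = ΣA·y / ΣA = 4.78065 in.
Transfer each piece to the horizontal centroidal axis using Ī + A·d² with d = y − 4.78065:
  flange: d = 1.66935 in → contributes +16.4405 in⁴
  web: d = -1.78065 in → contributes +33.3218 in⁴
Total I = 49.7622 in⁴.
Radius of gyration: k = √(I/A) = √(49.7622 / 11.16) = 2.11163 in.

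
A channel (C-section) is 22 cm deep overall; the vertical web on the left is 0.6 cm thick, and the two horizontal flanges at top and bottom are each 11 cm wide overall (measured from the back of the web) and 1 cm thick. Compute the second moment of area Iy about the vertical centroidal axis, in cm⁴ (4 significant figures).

Iy ≈ 432.2 cm⁴

Decompose the section into non-overlapping parts with the origin at the bottom-left of its bounding rectangle.
Web: 0.6 × 22, A = 13.2 cm², x = 0.3 cm, Ī = 0.396 cm⁴.
Top flange (beyond web): 10.4 × 1, A = 10.4 cm², x = 5.8 cm, Ī = 93.7387 cm⁴.
Bottom flange (beyond web): 10.4 × 1, A = 10.4 cm², x = 5.8 cm, Ī = 93.7387 cm⁴.
Centroid: x̄ = ΣA·x / ΣA = 3.66471 cm.
Transfer each piece to the vertical centroidal axis using Ī + A·d² with d = x − 3.66471:
  web: d = -3.36471 cm → contributes +149.836 cm⁴
  top flange (beyond web): d = 2.13529 cm → contributes +141.157 cm⁴
  bottom flange (beyond web): d = 2.13529 cm → contributes +141.157 cm⁴
Total I = 432.151 cm⁴.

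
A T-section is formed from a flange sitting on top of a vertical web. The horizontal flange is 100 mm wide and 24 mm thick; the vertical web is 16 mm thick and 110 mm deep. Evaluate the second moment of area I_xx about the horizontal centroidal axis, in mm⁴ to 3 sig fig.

I_xx ≈ 6.45 × 10⁶ mm⁴

Decompose the section into non-overlapping parts with the origin at the bottom-left of its bounding rectangle.
Flange: 100 × 24, A = 2 400 mm², y = 122 mm, Ī = 115 200 mm⁴.
Web: 16 × 110, A = 1 760 mm², y = 55 mm, Ī = 1 774 667 mm⁴.
Centroid: ȳ = ΣA·y / ΣA = 93.654 mm.
Transfer each piece to the horizontal centroidal axis using Ī + A·d² with d = y − 93.654:
  flange: d = 28.346 mm → contributes +2 043 611 mm⁴
  web: d = -38.654 mm → contributes +4 404 318 mm⁴
Total I = 6 447 928 mm⁴.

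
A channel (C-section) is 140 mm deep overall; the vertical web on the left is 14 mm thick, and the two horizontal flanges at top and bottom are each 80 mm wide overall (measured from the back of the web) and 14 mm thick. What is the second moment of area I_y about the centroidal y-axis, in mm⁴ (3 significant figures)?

I_y ≈ 2.22 × 10⁶ mm⁴

Decompose the section into non-overlapping parts with the origin at the bottom-left of its bounding rectangle.
Web: 14 × 140, A = 1 960 mm², x = 7 mm, Ī = 32 013 mm⁴.
Top flange (beyond web): 66 × 14, A = 924 mm², x = 47 mm, Ī = 335 412 mm⁴.
Bottom flange (beyond web): 66 × 14, A = 924 mm², x = 47 mm, Ī = 335 412 mm⁴.
Centroid: x̄ = ΣA·x / ΣA = 26.412 mm.
Transfer each piece to the centroidal y-axis using Ī + A·d² with d = x − 26.412:
  web: d = -19.412 mm → contributes +770 574 mm⁴
  top flange (beyond web): d = 20.588 mm → contributes +727 073 mm⁴
  bottom flange (beyond web): d = 20.588 mm → contributes +727 073 mm⁴
Total I = 2 224 720 mm⁴.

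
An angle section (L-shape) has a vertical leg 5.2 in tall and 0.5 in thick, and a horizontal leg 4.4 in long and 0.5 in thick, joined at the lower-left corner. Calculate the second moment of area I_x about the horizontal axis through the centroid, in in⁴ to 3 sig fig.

Break the section into simple shapes (no overlaps), measuring from the bottom-left corner of the bounding box.
Vertical leg: 0.5 × 5.2, A = 2.6 in², y = 2.6 in, Ī = 5.8587 in⁴.
Horizontal leg (remainder): 3.9 × 0.5, A = 1.95 in², y = 0.25 in, Ī = 0.040625 in⁴.
Centroid: ȳ = ΣA·y / ΣA = 1.5929 in.
Transfer each piece to the horizontal axis through the centroid using Ī + A·d² with d = y − 1.5929:
  vertical leg: d = 1.0071 in → contributes +8.4959 in⁴
  horizontal leg (remainder): d = -1.3429 in → contributes +3.557 in⁴
Total I = 12.053 in⁴.

I_x ≈ 12.1 in⁴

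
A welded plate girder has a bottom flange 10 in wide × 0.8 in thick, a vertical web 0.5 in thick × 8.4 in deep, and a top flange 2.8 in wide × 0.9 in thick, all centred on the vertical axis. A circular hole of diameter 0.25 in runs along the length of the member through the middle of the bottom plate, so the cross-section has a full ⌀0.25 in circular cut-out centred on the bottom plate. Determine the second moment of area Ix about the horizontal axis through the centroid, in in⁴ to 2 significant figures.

Split into non-overlapping primitives; take the origin at the lower-left of the bounding box.
Bottom plate: 10 × 0.8, A = 8 in², y = 0.4 in, Ī = 0.4267 in⁴.
Web plate: 0.5 × 8.4, A = 4.2 in², y = 5 in, Ī = 24.7 in⁴.
Top plate: 2.8 × 0.9, A = 2.52 in², y = 9.65 in, Ī = 0.1701 in⁴.
Hole (subtracted): ⌀0.25, A = 0.04909 in², y = 0.4 in, Ī = 0.0001917 in⁴.
Centroid: ȳ = ΣA·y / ΣA = 3.306 in.
Transfer each piece to the horizontal axis through the centroid using Ī + A·d² with d = y − 3.306:
  bottom plate: d = -2.906 in → contributes +67.97 in⁴
  web plate: d = 1.694 in → contributes +36.75 in⁴
  top plate: d = 6.344 in → contributes +101.6 in⁴
  hole: d = -2.906 in → contributes −0.4147 in⁴
Total I = 205.9 in⁴.

Ix ≈ 210 in⁴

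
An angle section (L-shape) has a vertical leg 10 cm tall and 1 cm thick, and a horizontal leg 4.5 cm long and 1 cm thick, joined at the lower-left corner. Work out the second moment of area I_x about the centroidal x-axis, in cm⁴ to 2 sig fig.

Break the section into simple shapes (no overlaps), measuring from the bottom-left corner of the bounding box.
Vertical leg: 1 × 10, A = 10 cm², y = 5 cm, Ī = 83.33 cm⁴.
Horizontal leg (remainder): 3.5 × 1, A = 3.5 cm², y = 0.5 cm, Ī = 0.2917 cm⁴.
Centroid: ȳ = ΣA·y / ΣA = 3.833 cm.
Transfer each piece to the centroidal x-axis using Ī + A·d² with d = y − 3.833:
  vertical leg: d = 1.167 cm → contributes +96.94 cm⁴
  horizontal leg (remainder): d = -3.333 cm → contributes +39.18 cm⁴
Total I = 136.1 cm⁴.

I_x ≈ 140 cm⁴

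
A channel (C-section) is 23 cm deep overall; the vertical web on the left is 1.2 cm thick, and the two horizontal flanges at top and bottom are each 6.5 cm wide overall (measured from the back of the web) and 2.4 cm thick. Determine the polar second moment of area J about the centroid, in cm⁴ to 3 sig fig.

Split into non-overlapping primitives; take the origin at the lower-left of the bounding box.
Web: 1.2 × 23, A = 27.6 cm², y = 11.5 cm, Ī = 1216.7 cm⁴.
Top flange (beyond web): 5.3 × 2.4, A = 12.72 cm², y = 21.8 cm, Ī = 6.1056 cm⁴.
Bottom flange (beyond web): 5.3 × 2.4, A = 12.72 cm², y = 1.2 cm, Ī = 6.1056 cm⁴.
By symmetry the centroid is at mid-height, ȳ = 11.5 cm.
Transfer each piece to the centroidal x-axis using Ī + A·d² with d = y − 11.5:
  web: d = 0 cm → contributes +1216.7 cm⁴
  top flange (beyond web): d = 10.3 cm → contributes +1355.6 cm⁴
  bottom flange (beyond web): d = -10.3 cm → contributes +1355.6 cm⁴
Total I = 3927.8 cm⁴.
For the y-axis: x̄ = 2.1588 cm.
Repeating about the centroidal y-axis gives I_y = 202.69 cm⁴.
Polar second moment: J = I_x + I_y = 4130.5 cm⁴.

J ≈ 4130 cm⁴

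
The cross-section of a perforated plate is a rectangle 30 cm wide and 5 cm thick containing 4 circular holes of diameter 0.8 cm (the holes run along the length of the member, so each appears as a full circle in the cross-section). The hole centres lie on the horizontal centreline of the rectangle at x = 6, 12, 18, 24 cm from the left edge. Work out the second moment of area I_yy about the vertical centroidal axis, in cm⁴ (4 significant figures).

Break the section into simple shapes (no overlaps), measuring from the bottom-left corner of the bounding box.
Plate: 30 × 5, A = 150 cm², x = 15 cm, Ī = 11 250 cm⁴.
Hole 1 (subtracted): ⌀0.8, A = 0.502655 cm², x = 6 cm, Ī = 0.0201062 cm⁴.
Hole 2 (subtracted): ⌀0.8, A = 0.502655 cm², x = 12 cm, Ī = 0.0201062 cm⁴.
Hole 3 (subtracted): ⌀0.8, A = 0.502655 cm², x = 18 cm, Ī = 0.0201062 cm⁴.
Hole 4 (subtracted): ⌀0.8, A = 0.502655 cm², x = 24 cm, Ī = 0.0201062 cm⁴.
By symmetry the centroid is at mid-width, x̄ = 15 cm.
Transfer each piece to the vertical centroidal axis using Ī + A·d² with d = x − 15:
  plate: d = 0 cm → contributes +11 250 cm⁴
  hole 1: d = -9 cm → contributes −40.7351 cm⁴
  hole 2: d = -3 cm → contributes −4.544 cm⁴
  hole 3: d = 3 cm → contributes −4.544 cm⁴
  hole 4: d = 9 cm → contributes −40.7351 cm⁴
Total I = 11159.4 cm⁴.

I_yy ≈ 1.116 × 10⁴ cm⁴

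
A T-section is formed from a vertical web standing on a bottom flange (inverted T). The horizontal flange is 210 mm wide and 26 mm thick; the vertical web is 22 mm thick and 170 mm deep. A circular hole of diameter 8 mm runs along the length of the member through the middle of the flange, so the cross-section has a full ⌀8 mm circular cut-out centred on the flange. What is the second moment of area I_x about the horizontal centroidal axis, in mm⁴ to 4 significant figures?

Split into non-overlapping primitives; take the origin at the lower-left of the bounding box.
Flange: 210 × 26, A = 5 460 mm², y = 13 mm, Ī = 307 580 mm⁴.
Web: 22 × 170, A = 3 740 mm², y = 111 mm, Ī = 9 007 167 mm⁴.
Hole (subtracted): ⌀8, A = 50.2655 mm², y = 13 mm, Ī = 201.062 mm⁴.
Centroid: ȳ = ΣA·y / ΣA = 53.058 mm.
Transfer each piece to the horizontal centroidal axis using Ī + A·d² with d = y − 53.058:
  flange: d = -40.058 mm → contributes +9 068 930 mm⁴
  web: d = 57.942 mm → contributes +21 563 380 mm⁴
  hole: d = -40.058 mm → contributes −80859.2 mm⁴
Total I = 30 551 450 mm⁴.

I_x ≈ 3.055 × 10⁷ mm⁴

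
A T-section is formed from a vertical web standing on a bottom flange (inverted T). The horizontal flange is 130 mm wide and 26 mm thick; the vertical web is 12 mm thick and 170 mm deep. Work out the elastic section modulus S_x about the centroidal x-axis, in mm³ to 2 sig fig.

Split into non-overlapping primitives; take the origin at the lower-left of the bounding box.
Flange: 130 × 26, A = 3 380 mm², y = 13 mm, Ī = 190 407 mm⁴.
Web: 12 × 170, A = 2 040 mm², y = 111 mm, Ī = 4 913 000 mm⁴.
Centroid: ȳ = ΣA·y / ΣA = 49.89 mm.
Transfer each piece to the centroidal x-axis using Ī + A·d² with d = y − 49.89:
  flange: d = -36.89 mm → contributes +4 789 059 mm⁴
  web: d = 61.11 mm → contributes +12 532 336 mm⁴
Total I = 17 321 396 mm⁴.
Extreme fibre distance c = 146.1 mm; S = I/c = 118 547 mm³.

S_x ≈ 1.2 × 10⁵ mm³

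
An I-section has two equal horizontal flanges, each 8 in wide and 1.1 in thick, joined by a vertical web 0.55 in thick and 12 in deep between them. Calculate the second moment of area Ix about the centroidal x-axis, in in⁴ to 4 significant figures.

Split into non-overlapping primitives; take the origin at the lower-left of the bounding box.
Bottom flange: 8 × 1.1, A = 8.8 in², y = 0.55 in, Ī = 0.887333 in⁴.
Web: 0.55 × 12, A = 6.6 in², y = 7.1 in, Ī = 79.2 in⁴.
Top flange: 8 × 1.1, A = 8.8 in², y = 13.65 in, Ī = 0.887333 in⁴.
By symmetry the centroid is at mid-height, ȳ = 7.1 in.
Transfer each piece to the centroidal x-axis using Ī + A·d² with d = y − 7.1:
  bottom flange: d = -6.55 in → contributes +378.429 in⁴
  web: d = 0 in → contributes +79.2 in⁴
  top flange: d = 6.55 in → contributes +378.429 in⁴
Total I = 836.059 in⁴.

Ix ≈ 836.1 in⁴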